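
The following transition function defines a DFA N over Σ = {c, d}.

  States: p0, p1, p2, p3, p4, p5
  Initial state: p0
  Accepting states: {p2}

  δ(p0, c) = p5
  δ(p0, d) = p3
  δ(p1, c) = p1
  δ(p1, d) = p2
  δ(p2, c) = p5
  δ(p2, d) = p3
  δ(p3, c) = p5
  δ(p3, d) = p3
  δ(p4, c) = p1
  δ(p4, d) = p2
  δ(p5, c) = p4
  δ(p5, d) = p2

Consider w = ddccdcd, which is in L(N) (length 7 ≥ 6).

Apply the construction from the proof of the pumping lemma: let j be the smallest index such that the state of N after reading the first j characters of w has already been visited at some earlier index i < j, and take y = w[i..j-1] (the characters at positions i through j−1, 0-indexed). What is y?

d

Run of N on w = d d c c d c d:
  step 0: p0  (start)
  step 1: p3  (read d: p0→p3)
  step 2: p3  (read d: p3→p3)   ← first repeat (p3 seen earlier)
  step 3: p5  (read c: p3→p5)
  step 4: p4  (read c: p5→p4)
  step 5: p2  (read d: p4→p2)
  step 6: p5  (read c: p2→p5)
  step 7: p2  (read d: p5→p2)

So i = 1, j = 2, giving x = w[0:1] = d, y = w[1:2] = d, z = w[2:7] = ccdcd.
Check: |xy| = 2 ≤ 6 and |y| = 1 ≥ 1. Reading y takes N from p3 back to p3, so every xyⁱz is accepted.
The DFA has 6 states, so the proof of the pumping lemma guarantees a repeated state among the first 6+1 visited; the segment between the two visits is the pumpable y.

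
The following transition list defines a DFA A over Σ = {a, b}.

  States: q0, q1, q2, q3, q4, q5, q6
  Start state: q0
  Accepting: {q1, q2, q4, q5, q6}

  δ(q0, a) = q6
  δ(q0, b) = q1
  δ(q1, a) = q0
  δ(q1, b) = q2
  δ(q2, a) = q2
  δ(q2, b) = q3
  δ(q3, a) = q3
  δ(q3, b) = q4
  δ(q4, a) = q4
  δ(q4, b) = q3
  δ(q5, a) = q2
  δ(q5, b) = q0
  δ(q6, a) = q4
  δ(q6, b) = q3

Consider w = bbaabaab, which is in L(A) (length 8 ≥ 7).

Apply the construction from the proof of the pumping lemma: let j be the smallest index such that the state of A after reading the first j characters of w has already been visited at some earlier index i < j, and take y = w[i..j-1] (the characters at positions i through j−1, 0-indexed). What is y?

Run of A on w = b b a a b a a b:
  step 0: q0  (start)
  step 1: q1  (read b: q0→q1)
  step 2: q2  (read b: q1→q2)
  step 3: q2  (read a: q2→q2)   ← first repeat (q2 seen earlier)
  step 4: q2  (read a: q2→q2)
  step 5: q3  (read b: q2→q3)
  step 6: q3  (read a: q3→q3)
  step 7: q3  (read a: q3→q3)
  step 8: q4  (read b: q3→q4)

So i = 2, j = 3, giving x = w[0:2] = bb, y = w[2:3] = a, z = w[3:8] = abaab.
Check: |xy| = 3 ≤ 7 and |y| = 1 ≥ 1. Reading y takes A from q2 back to q2, so every xyⁱz is accepted.

a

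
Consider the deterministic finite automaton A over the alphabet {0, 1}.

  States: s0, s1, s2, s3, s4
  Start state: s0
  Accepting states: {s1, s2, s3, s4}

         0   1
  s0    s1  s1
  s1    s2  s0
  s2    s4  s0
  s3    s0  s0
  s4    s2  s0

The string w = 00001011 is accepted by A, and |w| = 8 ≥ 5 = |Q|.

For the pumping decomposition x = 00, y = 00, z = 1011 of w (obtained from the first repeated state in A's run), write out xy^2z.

0000001011

xy^2z = 00·00·00·1011 = 0000001011.
Reading y = 00 takes A from s2 back to s2, so after x·y·y the machine is still in s2, and z then leads to the accepting state s1. Hence 0000001011 ∈ L(A).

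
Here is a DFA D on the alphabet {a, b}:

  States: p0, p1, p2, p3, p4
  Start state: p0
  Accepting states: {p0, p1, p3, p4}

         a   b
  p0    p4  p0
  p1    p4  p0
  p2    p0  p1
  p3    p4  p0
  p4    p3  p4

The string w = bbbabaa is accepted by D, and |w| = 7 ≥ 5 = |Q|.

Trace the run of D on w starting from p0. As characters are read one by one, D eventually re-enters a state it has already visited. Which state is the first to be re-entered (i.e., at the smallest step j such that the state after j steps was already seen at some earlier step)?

p0

State sequence: p0 -b-> p0 -b-> p0 -b-> p0 -a-> p4 -b-> p4 -a-> p3 -a-> p4
First repeat at step 1: p0 was already visited.

The earliest repeat is at step j = 1: D is in p0, which it already visited at step i = 0.
The DFA has 5 states, so the proof of the pumping lemma guarantees a repeated state among the first 5+1 visited; the segment between the two visits is the pumpable y.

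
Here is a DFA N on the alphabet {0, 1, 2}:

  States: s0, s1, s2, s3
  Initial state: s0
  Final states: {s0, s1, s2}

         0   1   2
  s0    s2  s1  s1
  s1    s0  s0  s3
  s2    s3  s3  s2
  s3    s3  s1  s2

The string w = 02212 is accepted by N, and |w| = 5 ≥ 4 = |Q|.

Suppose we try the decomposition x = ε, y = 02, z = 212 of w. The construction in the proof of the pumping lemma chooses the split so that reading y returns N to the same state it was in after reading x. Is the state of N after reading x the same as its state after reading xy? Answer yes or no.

Run of N on the first 2 characters of w = 0 2:
  step 0: s0  (start)
  step 1: s2  (read 0: s0→s2)
  step 2: s2  (read 2: s2→s2)

After x (step 0): s0. After xy (step 2): s2.
They differ (s0 ≠ s2), so y is not a cycle from the state after x; this split is not the one the pumping-lemma construction produces, and pumping y need not keep the string in L(N).

no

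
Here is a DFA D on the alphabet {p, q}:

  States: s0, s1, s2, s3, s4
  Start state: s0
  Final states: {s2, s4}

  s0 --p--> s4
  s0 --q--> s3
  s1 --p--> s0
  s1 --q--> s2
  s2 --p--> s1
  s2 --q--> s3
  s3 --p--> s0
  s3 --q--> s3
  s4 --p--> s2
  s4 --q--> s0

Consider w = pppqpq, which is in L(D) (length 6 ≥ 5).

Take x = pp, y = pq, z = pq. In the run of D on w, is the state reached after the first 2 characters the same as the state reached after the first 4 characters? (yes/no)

Run of D on the first 4 characters of w = p p p q:
  step 0: s0  (start)
  step 1: s4  (read p: s0→s4)
  step 2: s2  (read p: s4→s2)
  step 3: s1  (read p: s2→s1)
  step 4: s2  (read q: s1→s2)

After x (step 2): s2. After xy (step 4): s2.
They match, so y = pq drives D around a cycle from s2 back to itself; pumping y any number of times keeps D in s2 before reading z, and xyⁱz ∈ L(D) for every i ≥ 0.

yes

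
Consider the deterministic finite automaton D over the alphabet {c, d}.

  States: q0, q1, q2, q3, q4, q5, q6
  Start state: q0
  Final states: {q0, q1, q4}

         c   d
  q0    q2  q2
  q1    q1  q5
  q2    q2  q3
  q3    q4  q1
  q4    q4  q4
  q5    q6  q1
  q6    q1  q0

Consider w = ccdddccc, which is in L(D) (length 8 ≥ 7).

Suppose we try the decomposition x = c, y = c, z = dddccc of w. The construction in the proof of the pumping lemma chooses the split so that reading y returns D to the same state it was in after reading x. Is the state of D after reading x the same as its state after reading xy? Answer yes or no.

yes

State sequence: q0 -c-> q2 -c-> q2

After x (step 1): q2. After xy (step 2): q2.
They match, so y = c drives D around a cycle from q2 back to itself; pumping y any number of times keeps D in q2 before reading z, and xyⁱz ∈ L(D) for every i ≥ 0.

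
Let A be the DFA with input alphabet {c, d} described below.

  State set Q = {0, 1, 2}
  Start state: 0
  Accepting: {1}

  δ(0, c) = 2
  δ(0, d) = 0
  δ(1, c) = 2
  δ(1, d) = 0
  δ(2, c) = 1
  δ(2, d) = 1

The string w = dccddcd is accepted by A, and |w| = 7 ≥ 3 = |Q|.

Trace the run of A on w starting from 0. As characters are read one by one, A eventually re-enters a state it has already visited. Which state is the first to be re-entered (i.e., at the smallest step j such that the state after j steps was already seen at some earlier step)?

State sequence: 0 -d-> 0 -c-> 2 -c-> 1 -d-> 0 -d-> 0 -c-> 2 -d-> 1
First repeat at step 1: 0 was already visited.

The earliest repeat is at step j = 1: A is in 0, which it already visited at step i = 0.
Pumping length from the standard proof: p = 3 (the number of states). The repeated state found above gives |xy| = j ≤ 3 and |y| = j − i ≥ 1.

0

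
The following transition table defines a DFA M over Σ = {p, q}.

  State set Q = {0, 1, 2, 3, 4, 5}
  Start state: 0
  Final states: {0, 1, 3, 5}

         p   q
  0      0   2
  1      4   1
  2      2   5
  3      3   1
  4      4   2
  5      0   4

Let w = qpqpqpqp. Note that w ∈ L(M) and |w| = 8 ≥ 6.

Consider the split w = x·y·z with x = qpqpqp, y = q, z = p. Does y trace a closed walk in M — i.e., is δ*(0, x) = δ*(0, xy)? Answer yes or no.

no

State sequence: 0 -q-> 2 -p-> 2 -q-> 5 -p-> 0 -q-> 2 -p-> 2 -q-> 5

After x (step 6): 2. After xy (step 7): 5.
They differ (2 ≠ 5), so y is not a cycle from the state after x; this split is not the one the pumping-lemma construction produces, and pumping y need not keep the string in L(M).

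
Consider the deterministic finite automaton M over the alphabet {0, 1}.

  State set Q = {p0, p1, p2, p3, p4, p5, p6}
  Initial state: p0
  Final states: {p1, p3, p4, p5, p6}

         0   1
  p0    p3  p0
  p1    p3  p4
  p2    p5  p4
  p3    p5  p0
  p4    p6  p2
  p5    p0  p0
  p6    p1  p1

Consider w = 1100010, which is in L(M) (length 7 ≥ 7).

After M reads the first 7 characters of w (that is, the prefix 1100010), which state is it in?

State sequence: p0 -1-> p0 -1-> p0 -0-> p3 -0-> p5 -0-> p0 -1-> p0 -0-> p3

After reading 7 characters, M is in state p3.

p3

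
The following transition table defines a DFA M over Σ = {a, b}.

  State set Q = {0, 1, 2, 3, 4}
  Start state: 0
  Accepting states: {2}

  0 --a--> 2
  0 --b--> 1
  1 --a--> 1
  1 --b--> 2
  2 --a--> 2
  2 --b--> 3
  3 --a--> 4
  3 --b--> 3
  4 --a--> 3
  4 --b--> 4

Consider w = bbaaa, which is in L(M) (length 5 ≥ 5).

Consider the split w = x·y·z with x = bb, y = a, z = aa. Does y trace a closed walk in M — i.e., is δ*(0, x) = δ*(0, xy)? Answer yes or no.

State sequence: 0 -b-> 1 -b-> 2 -a-> 2

After x (step 2): 2. After xy (step 3): 2.
They match, so y = a drives M around a cycle from 2 back to itself; pumping y any number of times keeps M in 2 before reading z, and xyⁱz ∈ L(M) for every i ≥ 0.

yes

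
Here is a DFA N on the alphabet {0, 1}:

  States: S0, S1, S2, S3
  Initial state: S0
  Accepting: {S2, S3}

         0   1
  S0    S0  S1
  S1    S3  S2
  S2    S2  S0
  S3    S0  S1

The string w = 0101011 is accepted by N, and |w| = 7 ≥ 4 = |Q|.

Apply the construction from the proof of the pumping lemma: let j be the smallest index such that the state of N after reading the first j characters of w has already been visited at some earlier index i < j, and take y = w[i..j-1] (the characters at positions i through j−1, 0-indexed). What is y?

0

State sequence: S0 -0-> S0 -1-> S1 -0-> S3 -1-> S1 -0-> S3 -1-> S1 -1-> S2
First repeat at step 1: S0 was already visited.

So i = 0, j = 1, giving x = w[0:0] = ε, y = w[0:1] = 0, z = w[1:7] = 101011.
Check: |xy| = 1 ≤ 4 and |y| = 1 ≥ 1. Reading y takes N from S0 back to S0, so every xyⁱz is accepted.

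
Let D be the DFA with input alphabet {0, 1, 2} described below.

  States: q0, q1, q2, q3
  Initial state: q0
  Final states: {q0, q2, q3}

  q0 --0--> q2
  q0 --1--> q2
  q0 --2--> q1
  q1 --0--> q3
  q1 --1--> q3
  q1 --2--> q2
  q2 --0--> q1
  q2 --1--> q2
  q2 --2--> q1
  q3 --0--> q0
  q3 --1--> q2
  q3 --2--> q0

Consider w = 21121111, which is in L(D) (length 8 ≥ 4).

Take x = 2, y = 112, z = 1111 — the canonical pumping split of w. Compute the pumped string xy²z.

xy^2z = 2·112·112·1111 = 21121121111.
Reading y = 112 takes D from q1 back to q1, so after x·y·y the machine is still in q1, and z then leads to the accepting state q2. Hence 21121121111 ∈ L(D).

21121121111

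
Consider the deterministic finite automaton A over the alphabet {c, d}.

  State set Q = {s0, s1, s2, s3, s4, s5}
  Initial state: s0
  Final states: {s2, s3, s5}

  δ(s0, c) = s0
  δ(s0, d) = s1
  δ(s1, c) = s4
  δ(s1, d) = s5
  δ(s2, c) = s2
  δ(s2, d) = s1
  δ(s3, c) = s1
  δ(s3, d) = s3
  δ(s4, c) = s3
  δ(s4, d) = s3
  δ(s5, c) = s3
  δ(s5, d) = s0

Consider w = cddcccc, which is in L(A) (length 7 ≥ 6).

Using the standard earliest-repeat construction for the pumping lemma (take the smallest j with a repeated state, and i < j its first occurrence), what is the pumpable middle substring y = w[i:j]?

c

State sequence: s0 -c-> s0 -d-> s1 -d-> s5 -c-> s3 -c-> s1 -c-> s4 -c-> s3
First repeat at step 1: s0 was already visited.

So i = 0, j = 1, giving x = w[0:0] = ε, y = w[0:1] = c, z = w[1:7] = ddcccc.
Check: |xy| = 1 ≤ 6 and |y| = 1 ≥ 1. Reading y takes A from s0 back to s0, so every xyⁱz is accepted.
With |Q| = 6, pigeonhole forces a state repeat no later than step 6; the substring read between the first and second visits to that state can be pumped.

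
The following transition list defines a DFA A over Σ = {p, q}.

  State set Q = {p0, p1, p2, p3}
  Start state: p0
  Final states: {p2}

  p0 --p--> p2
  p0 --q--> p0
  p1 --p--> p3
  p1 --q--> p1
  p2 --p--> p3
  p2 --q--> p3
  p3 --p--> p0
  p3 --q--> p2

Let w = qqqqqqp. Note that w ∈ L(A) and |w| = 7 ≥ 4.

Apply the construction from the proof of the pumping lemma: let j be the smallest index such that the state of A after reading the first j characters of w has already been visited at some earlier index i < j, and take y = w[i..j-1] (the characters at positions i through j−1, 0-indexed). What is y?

Run of A on w = q q q q q q p:
  step 0: p0  (start)
  step 1: p0  (read q: p0→p0)   ← first repeat (p0 seen earlier)
  step 2: p0  (read q: p0→p0)
  step 3: p0  (read q: p0→p0)
  step 4: p0  (read q: p0→p0)
  step 5: p0  (read q: p0→p0)
  step 6: p0  (read q: p0→p0)
  step 7: p2  (read p: p0→p2)

So i = 0, j = 1, giving x = w[0:0] = ε, y = w[0:1] = q, z = w[1:7] = qqqqqp.
Check: |xy| = 1 ≤ 4 and |y| = 1 ≥ 1. Reading y takes A from p0 back to p0, so every xyⁱz is accepted.
Pumping length from the standard proof: p = 4 (the number of states). The repeated state found above gives |xy| = j ≤ 4 and |y| = j − i ≥ 1.

q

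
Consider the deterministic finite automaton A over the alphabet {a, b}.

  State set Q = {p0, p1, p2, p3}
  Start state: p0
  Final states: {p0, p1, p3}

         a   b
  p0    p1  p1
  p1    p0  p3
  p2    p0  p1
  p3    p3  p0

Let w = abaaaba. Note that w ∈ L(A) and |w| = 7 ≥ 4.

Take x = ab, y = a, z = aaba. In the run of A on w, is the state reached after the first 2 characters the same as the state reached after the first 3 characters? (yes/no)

State sequence: p0 -a-> p1 -b-> p3 -a-> p3

After x (step 2): p3. After xy (step 3): p3.
They match, so y = a drives A around a cycle from p3 back to itself; pumping y any number of times keeps A in p3 before reading z, and xyⁱz ∈ L(A) for every i ≥ 0.

yes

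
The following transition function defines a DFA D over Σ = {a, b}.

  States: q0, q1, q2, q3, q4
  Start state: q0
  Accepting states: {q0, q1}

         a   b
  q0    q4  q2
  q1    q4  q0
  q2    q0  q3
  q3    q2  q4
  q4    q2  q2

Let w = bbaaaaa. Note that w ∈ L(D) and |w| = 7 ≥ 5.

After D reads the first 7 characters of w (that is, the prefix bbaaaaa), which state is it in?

q0

State sequence: q0 -b-> q2 -b-> q3 -a-> q2 -a-> q0 -a-> q4 -a-> q2 -a-> q0

After reading 7 characters, D is in state q0.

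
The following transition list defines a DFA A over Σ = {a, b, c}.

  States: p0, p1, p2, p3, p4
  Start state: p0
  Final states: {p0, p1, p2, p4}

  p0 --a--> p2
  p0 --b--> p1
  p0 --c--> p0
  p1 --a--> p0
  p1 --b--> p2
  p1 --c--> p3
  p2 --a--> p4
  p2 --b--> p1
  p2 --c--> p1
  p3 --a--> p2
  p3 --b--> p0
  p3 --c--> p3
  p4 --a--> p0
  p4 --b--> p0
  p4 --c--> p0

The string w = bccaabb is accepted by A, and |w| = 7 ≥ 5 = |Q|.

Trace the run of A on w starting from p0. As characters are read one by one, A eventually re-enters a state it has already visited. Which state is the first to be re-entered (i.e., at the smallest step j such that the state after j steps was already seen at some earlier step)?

p3

Run of A on w = b c c a a b b:
  step 0: p0  (start)
  step 1: p1  (read b: p0→p1)
  step 2: p3  (read c: p1→p3)
  step 3: p3  (read c: p3→p3)   ← first repeat (p3 seen earlier)
  step 4: p2  (read a: p3→p2)
  step 5: p4  (read a: p2→p4)
  step 6: p0  (read b: p4→p0)
  step 7: p1  (read b: p0→p1)

The earliest repeat is at step j = 3: A is in p3, which it already visited at step i = 2.
Pumping length from the standard proof: p = 5 (the number of states). The repeated state found above gives |xy| = j ≤ 5 and |y| = j − i ≥ 1.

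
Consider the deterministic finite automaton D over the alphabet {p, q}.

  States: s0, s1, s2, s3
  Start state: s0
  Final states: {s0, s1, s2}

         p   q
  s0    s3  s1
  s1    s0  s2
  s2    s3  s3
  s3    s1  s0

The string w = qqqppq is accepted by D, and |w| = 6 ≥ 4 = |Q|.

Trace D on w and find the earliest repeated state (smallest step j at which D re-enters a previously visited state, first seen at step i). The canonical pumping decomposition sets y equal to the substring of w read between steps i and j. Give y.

qqp

Run of D on w = q q q p p q:
  step 0: s0  (start)
  step 1: s1  (read q: s0→s1)
  step 2: s2  (read q: s1→s2)
  step 3: s3  (read q: s2→s3)
  step 4: s1  (read p: s3→s1)   ← first repeat (s1 seen earlier)
  step 5: s0  (read p: s1→s0)
  step 6: s1  (read q: s0→s1)

So i = 1, j = 4, giving x = w[0:1] = q, y = w[1:4] = qqp, z = w[4:6] = pq.
Check: |xy| = 4 ≤ 4 and |y| = 3 ≥ 1. Reading y takes D from s1 back to s1, so every xyⁱz is accepted.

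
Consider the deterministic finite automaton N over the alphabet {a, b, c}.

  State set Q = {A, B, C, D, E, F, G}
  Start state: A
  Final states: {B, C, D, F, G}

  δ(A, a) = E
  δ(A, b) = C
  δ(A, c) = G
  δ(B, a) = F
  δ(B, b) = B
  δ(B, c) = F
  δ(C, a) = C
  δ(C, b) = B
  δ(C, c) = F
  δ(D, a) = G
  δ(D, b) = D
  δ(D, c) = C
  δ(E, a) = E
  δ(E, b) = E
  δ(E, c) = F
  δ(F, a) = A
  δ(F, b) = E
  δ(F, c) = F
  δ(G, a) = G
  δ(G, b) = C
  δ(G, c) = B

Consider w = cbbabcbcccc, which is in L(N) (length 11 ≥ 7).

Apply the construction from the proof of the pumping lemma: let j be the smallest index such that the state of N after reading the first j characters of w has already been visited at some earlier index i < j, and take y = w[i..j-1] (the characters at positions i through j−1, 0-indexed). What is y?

bc

Run of N on w = c b b a b c b c c c c:
  step 0: A  (start)
  step 1: G  (read c: A→G)
  step 2: C  (read b: G→C)
  step 3: B  (read b: C→B)
  step 4: F  (read a: B→F)
  step 5: E  (read b: F→E)
  step 6: F  (read c: E→F)   ← first repeat (F seen earlier)
  step 7: E  (read b: F→E)
  step 8: F  (read c: E→F)
  step 9: F  (read c: F→F)
  step 10: F  (read c: F→F)
  step 11: F  (read c: F→F)

So i = 4, j = 6, giving x = w[0:4] = cbba, y = w[4:6] = bc, z = w[6:11] = bcccc.
Check: |xy| = 6 ≤ 7 and |y| = 2 ≥ 1. Reading y takes N from F back to F, so every xyⁱz is accepted.
The DFA has 7 states, so the proof of the pumping lemma guarantees a repeated state among the first 7+1 visited; the segment between the two visits is the pumpable y.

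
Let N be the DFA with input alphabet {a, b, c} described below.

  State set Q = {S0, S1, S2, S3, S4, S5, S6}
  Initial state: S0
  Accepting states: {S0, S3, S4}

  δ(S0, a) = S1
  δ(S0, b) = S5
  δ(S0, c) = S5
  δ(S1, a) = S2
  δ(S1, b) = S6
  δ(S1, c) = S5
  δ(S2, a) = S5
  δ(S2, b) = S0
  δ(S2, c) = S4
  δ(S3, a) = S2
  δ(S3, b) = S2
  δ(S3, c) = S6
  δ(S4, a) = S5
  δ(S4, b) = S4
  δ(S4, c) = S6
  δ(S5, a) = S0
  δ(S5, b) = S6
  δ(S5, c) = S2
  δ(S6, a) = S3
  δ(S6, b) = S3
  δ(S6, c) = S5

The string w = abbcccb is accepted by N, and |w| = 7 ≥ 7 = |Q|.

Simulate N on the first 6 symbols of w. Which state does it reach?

S2

State sequence: S0 -a-> S1 -b-> S6 -b-> S3 -c-> S6 -c-> S5 -c-> S2

After reading 6 characters, N is in state S2.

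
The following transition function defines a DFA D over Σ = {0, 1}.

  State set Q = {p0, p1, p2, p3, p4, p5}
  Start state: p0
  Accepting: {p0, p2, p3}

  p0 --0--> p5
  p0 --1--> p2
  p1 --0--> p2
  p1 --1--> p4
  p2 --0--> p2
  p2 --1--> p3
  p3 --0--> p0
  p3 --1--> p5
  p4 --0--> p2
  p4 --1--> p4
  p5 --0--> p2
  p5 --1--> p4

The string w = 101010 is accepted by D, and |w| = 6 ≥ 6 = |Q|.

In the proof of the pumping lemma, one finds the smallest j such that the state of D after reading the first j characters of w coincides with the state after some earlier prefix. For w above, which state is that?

Run of D on w = 1 0 1 0 1 0:
  step 0: p0  (start)
  step 1: p2  (read 1: p0→p2)
  step 2: p2  (read 0: p2→p2)   ← first repeat (p2 seen earlier)
  step 3: p3  (read 1: p2→p3)
  step 4: p0  (read 0: p3→p0)
  step 5: p2  (read 1: p0→p2)
  step 6: p2  (read 0: p2→p2)

The earliest repeat is at step j = 2: D is in p2, which it already visited at step i = 1.
Pumping length from the standard proof: p = 6 (the number of states). The repeated state found above gives |xy| = j ≤ 6 and |y| = j − i ≥ 1.

p2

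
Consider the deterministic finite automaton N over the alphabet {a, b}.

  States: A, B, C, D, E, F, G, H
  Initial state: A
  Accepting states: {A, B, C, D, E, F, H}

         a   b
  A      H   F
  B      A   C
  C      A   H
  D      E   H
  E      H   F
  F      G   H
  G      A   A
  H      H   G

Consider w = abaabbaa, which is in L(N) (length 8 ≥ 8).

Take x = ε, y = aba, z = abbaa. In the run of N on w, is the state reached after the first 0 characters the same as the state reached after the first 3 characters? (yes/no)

yes

State sequence: A -a-> H -b-> G -a-> A

After x (step 0): A. After xy (step 3): A.
They match, so y = aba drives N around a cycle from A back to itself; pumping y any number of times keeps N in A before reading z, and xyⁱz ∈ L(N) for every i ≥ 0.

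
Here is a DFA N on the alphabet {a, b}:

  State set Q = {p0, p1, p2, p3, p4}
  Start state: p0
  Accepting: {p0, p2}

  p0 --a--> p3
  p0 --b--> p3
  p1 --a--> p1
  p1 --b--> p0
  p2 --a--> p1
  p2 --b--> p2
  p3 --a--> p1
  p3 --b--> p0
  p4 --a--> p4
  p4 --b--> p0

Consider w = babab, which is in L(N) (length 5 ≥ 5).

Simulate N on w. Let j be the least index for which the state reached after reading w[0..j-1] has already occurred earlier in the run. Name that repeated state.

p0

Run of N on w = b a b a b:
  step 0: p0  (start)
  step 1: p3  (read b: p0→p3)
  step 2: p1  (read a: p3→p1)
  step 3: p0  (read b: p1→p0)   ← first repeat (p0 seen earlier)
  step 4: p3  (read a: p0→p3)
  step 5: p0  (read b: p3→p0)

The earliest repeat is at step j = 3: N is in p0, which it already visited at step i = 0.
Since N has 5 states, any run of length ≥ 5 visits 5+1 states, so by pigeonhole some state repeats within the first 5 steps — that repeat gives the pumpable loop.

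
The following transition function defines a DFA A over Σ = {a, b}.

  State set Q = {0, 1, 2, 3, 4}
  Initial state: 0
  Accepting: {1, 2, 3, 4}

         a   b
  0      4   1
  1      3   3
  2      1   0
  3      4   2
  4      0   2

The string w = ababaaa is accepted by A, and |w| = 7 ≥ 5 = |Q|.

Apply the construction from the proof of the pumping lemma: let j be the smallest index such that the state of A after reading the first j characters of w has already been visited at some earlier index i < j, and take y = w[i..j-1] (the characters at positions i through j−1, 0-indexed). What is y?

baba

Run of A on w = a b a b a a a:
  step 0: 0  (start)
  step 1: 4  (read a: 0→4)
  step 2: 2  (read b: 4→2)
  step 3: 1  (read a: 2→1)
  step 4: 3  (read b: 1→3)
  step 5: 4  (read a: 3→4)   ← first repeat (4 seen earlier)
  step 6: 0  (read a: 4→0)
  step 7: 4  (read a: 0→4)

So i = 1, j = 5, giving x = w[0:1] = a, y = w[1:5] = baba, z = w[5:7] = aa.
Check: |xy| = 5 ≤ 5 and |y| = 4 ≥ 1. Reading y takes A from 4 back to 4, so every xyⁱz is accepted.
Since A has 5 states, any run of length ≥ 5 visits 5+1 states, so by pigeonhole some state repeats within the first 5 steps — that repeat gives the pumpable loop.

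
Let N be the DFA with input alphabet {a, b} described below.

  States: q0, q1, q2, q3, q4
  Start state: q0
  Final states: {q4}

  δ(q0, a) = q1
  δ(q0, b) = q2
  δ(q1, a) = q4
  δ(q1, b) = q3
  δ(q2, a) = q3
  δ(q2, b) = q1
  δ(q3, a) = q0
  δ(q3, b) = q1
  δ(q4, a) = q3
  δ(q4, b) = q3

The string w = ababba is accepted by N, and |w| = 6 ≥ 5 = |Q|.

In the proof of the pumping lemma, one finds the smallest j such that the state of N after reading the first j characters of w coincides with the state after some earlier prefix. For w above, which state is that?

q0

State sequence: q0 -a-> q1 -b-> q3 -a-> q0 -b-> q2 -b-> q1 -a-> q4
First repeat at step 3: q0 was already visited.

The earliest repeat is at step j = 3: N is in q0, which it already visited at step i = 0.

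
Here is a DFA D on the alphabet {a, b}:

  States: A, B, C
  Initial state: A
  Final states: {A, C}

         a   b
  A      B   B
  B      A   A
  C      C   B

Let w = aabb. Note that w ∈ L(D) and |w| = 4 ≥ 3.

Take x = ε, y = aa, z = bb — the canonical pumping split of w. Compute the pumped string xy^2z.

aaaabb

xy^2z = ε·aa·aa·bb = aaaabb.
Reading y = aa takes D from A back to A, so after x·y·y the machine is still in A, and z then leads to the accepting state A. Hence aaaabb ∈ L(D).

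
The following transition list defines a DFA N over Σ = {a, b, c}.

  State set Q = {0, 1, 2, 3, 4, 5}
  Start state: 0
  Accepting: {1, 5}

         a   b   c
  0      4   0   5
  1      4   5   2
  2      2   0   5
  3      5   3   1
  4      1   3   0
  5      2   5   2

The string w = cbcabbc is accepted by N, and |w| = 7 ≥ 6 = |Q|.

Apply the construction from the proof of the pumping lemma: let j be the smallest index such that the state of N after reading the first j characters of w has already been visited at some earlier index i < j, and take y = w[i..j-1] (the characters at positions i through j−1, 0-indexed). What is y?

b

State sequence: 0 -c-> 5 -b-> 5 -c-> 2 -a-> 2 -b-> 0 -b-> 0 -c-> 5
First repeat at step 2: 5 was already visited.

So i = 1, j = 2, giving x = w[0:1] = c, y = w[1:2] = b, z = w[2:7] = cabbc.
Check: |xy| = 2 ≤ 6 and |y| = 1 ≥ 1. Reading y takes N from 5 back to 5, so every xyⁱz is accepted.
With |Q| = 6, pigeonhole forces a state repeat no later than step 6; the substring read between the first and second visits to that state can be pumped.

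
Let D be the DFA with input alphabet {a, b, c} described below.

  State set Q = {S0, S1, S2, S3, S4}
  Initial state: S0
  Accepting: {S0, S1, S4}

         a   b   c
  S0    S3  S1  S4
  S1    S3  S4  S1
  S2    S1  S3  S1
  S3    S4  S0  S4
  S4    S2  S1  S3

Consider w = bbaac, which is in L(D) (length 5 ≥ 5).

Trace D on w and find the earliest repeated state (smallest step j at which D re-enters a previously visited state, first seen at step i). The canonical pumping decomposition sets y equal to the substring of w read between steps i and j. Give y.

baa

Run of D on w = b b a a c:
  step 0: S0  (start)
  step 1: S1  (read b: S0→S1)
  step 2: S4  (read b: S1→S4)
  step 3: S2  (read a: S4→S2)
  step 4: S1  (read a: S2→S1)   ← first repeat (S1 seen earlier)
  step 5: S1  (read c: S1→S1)

So i = 1, j = 4, giving x = w[0:1] = b, y = w[1:4] = baa, z = w[4:5] = c.
Check: |xy| = 4 ≤ 5 and |y| = 3 ≥ 1. Reading y takes D from S1 back to S1, so every xyⁱz is accepted.
Since D has 5 states, any run of length ≥ 5 visits 5+1 states, so by pigeonhole some state repeats within the first 5 steps — that repeat gives the pumpable loop.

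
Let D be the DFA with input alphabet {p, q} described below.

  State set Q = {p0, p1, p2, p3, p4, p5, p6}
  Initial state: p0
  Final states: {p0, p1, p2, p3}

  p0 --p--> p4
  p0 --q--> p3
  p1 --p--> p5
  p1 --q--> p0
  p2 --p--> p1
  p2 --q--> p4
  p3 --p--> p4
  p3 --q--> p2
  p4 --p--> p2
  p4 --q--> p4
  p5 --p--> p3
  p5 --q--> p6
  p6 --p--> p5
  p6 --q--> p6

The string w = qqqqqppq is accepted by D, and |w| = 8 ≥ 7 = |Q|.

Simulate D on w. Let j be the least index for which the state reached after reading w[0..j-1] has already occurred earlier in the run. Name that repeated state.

State sequence: p0 -q-> p3 -q-> p2 -q-> p4 -q-> p4 -q-> p4 -p-> p2 -p-> p1 -q-> p0
First repeat at step 4: p4 was already visited.

The earliest repeat is at step j = 4: D is in p4, which it already visited at step i = 3.
Pumping length from the standard proof: p = 7 (the number of states). The repeated state found above gives |xy| = j ≤ 7 and |y| = j − i ≥ 1.

p4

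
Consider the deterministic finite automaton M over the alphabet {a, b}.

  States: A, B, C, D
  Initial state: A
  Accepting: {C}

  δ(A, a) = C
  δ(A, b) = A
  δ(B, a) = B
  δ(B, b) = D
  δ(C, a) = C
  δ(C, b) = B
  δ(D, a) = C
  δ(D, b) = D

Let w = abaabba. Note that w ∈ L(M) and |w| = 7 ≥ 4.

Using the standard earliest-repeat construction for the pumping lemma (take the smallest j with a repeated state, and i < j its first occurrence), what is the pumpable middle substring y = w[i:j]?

Run of M on w = a b a a b b a:
  step 0: A  (start)
  step 1: C  (read a: A→C)
  step 2: B  (read b: C→B)
  step 3: B  (read a: B→B)   ← first repeat (B seen earlier)
  step 4: B  (read a: B→B)
  step 5: D  (read b: B→D)
  step 6: D  (read b: D→D)
  step 7: C  (read a: D→C)

So i = 2, j = 3, giving x = w[0:2] = ab, y = w[2:3] = a, z = w[3:7] = abba.
Check: |xy| = 3 ≤ 4 and |y| = 1 ≥ 1. Reading y takes M from B back to B, so every xyⁱz is accepted.

a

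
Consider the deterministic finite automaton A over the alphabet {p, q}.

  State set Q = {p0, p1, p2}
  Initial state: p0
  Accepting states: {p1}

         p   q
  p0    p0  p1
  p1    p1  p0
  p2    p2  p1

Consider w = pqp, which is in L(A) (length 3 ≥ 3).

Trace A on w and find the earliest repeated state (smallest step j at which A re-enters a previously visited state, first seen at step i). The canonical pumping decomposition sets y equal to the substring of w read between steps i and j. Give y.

p

Run of A on w = p q p:
  step 0: p0  (start)
  step 1: p0  (read p: p0→p0)   ← first repeat (p0 seen earlier)
  step 2: p1  (read q: p0→p1)
  step 3: p1  (read p: p1→p1)

So i = 0, j = 1, giving x = w[0:0] = ε, y = w[0:1] = p, z = w[1:3] = qp.
Check: |xy| = 1 ≤ 3 and |y| = 1 ≥ 1. Reading y takes A from p0 back to p0, so every xyⁱz is accepted.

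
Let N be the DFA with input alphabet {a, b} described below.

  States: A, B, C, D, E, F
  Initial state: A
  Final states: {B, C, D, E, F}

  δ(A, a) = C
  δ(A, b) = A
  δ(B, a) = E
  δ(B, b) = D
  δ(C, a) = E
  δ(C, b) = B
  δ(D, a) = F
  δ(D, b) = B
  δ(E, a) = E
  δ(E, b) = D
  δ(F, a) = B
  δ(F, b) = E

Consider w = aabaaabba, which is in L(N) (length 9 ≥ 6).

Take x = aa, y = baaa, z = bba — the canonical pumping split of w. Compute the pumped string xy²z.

aabaaabaaabba

xy^2z = aa·baaa·baaa·bba = aabaaabaaabba.
Reading y = baaa takes N from E back to E, so after x·y·y the machine is still in E, and z then leads to the accepting state E. Hence aabaaabaaabba ∈ L(N).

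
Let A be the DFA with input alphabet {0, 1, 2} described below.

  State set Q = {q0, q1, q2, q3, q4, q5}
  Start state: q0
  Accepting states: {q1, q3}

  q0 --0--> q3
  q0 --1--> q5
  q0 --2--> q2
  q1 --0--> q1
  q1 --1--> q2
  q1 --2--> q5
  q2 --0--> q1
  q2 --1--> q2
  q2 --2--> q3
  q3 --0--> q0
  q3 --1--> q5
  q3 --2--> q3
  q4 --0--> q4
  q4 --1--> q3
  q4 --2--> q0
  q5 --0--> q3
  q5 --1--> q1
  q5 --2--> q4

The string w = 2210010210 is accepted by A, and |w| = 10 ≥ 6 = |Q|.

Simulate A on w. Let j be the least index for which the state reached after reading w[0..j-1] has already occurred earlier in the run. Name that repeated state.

Run of A on w = 2 2 1 0 0 1 0 2 1 0:
  step 0: q0  (start)
  step 1: q2  (read 2: q0→q2)
  step 2: q3  (read 2: q2→q3)
  step 3: q5  (read 1: q3→q5)
  step 4: q3  (read 0: q5→q3)   ← first repeat (q3 seen earlier)
  step 5: q0  (read 0: q3→q0)
  step 6: q5  (read 1: q0→q5)
  step 7: q3  (read 0: q5→q3)
  step 8: q3  (read 2: q3→q3)
  step 9: q5  (read 1: q3→q5)
  step 10: q3  (read 0: q5→q3)

The earliest repeat is at step j = 4: A is in q3, which it already visited at step i = 2.
The DFA has 6 states, so the proof of the pumping lemma guarantees a repeated state among the first 6+1 visited; the segment between the two visits is the pumpable y.

q3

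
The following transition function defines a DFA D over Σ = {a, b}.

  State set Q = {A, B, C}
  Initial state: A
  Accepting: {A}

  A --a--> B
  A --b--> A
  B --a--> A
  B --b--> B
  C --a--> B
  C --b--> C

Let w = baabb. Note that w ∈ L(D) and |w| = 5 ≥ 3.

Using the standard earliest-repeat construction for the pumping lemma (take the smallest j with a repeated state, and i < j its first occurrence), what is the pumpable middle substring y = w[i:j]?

Run of D on w = b a a b b:
  step 0: A  (start)
  step 1: A  (read b: A→A)   ← first repeat (A seen earlier)
  step 2: B  (read a: A→B)
  step 3: A  (read a: B→A)
  step 4: A  (read b: A→A)
  step 5: A  (read b: A→A)

So i = 0, j = 1, giving x = w[0:0] = ε, y = w[0:1] = b, z = w[1:5] = aabb.
Check: |xy| = 1 ≤ 3 and |y| = 1 ≥ 1. Reading y takes D from A back to A, so every xyⁱz is accepted.
Since D has 3 states, any run of length ≥ 3 visits 3+1 states, so by pigeonhole some state repeats within the first 3 steps — that repeat gives the pumpable loop.

b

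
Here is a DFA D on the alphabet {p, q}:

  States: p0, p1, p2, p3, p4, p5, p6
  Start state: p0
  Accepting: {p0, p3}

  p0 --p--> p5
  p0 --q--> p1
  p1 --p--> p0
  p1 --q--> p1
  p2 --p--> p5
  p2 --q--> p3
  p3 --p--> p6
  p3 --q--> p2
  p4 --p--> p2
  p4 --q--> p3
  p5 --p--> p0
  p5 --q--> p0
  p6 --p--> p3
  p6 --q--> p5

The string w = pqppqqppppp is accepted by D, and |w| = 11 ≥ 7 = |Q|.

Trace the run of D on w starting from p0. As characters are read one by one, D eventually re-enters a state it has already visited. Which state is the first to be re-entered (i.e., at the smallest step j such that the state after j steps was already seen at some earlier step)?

p0

State sequence: p0 -p-> p5 -q-> p0 -p-> p5 -p-> p0 -q-> p1 -q-> p1 -p-> p0 -p-> p5 -p-> p0 -p-> p5 -p-> p0
First repeat at step 2: p0 was already visited.

The earliest repeat is at step j = 2: D is in p0, which it already visited at step i = 0.
With |Q| = 7, pigeonhole forces a state repeat no later than step 7; the substring read between the first and second visits to that state can be pumped.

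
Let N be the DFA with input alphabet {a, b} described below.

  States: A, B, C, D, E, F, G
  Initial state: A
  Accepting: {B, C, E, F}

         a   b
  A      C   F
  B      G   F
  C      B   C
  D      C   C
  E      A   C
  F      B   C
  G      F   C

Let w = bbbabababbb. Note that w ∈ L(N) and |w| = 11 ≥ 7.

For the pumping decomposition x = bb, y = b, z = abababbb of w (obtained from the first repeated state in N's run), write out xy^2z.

bbbbabababbb

xy^2z = bb·b·b·abababbb = bbbbabababbb.
Reading y = b takes N from C back to C, so after x·y·y the machine is still in C, and z then leads to the accepting state C. Hence bbbbabababbb ∈ L(N).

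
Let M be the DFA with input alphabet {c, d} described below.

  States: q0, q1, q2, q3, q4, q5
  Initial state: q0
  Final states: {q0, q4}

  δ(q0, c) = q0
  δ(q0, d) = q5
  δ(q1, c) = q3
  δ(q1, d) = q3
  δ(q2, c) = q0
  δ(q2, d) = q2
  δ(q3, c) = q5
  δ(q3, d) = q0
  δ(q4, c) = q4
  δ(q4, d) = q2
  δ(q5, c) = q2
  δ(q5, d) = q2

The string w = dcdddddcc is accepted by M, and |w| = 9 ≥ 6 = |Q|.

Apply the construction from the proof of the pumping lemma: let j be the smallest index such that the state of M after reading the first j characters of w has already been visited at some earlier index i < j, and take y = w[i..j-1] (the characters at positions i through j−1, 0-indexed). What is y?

Run of M on w = d c d d d d d c c:
  step 0: q0  (start)
  step 1: q5  (read d: q0→q5)
  step 2: q2  (read c: q5→q2)
  step 3: q2  (read d: q2→q2)   ← first repeat (q2 seen earlier)
  step 4: q2  (read d: q2→q2)
  step 5: q2  (read d: q2→q2)
  step 6: q2  (read d: q2→q2)
  step 7: q2  (read d: q2→q2)
  step 8: q0  (read c: q2→q0)
  step 9: q0  (read c: q0→q0)

So i = 2, j = 3, giving x = w[0:2] = dc, y = w[2:3] = d, z = w[3:9] = ddddcc.
Check: |xy| = 3 ≤ 6 and |y| = 1 ≥ 1. Reading y takes M from q2 back to q2, so every xyⁱz is accepted.

d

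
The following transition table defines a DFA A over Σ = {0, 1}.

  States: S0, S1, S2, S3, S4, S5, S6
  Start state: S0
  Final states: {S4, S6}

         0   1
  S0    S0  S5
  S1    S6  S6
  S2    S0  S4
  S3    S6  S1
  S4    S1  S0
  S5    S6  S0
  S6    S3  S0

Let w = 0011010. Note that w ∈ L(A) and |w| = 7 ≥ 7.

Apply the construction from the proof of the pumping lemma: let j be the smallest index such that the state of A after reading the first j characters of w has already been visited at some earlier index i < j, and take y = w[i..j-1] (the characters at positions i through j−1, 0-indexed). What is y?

0

Run of A on w = 0 0 1 1 0 1 0:
  step 0: S0  (start)
  step 1: S0  (read 0: S0→S0)   ← first repeat (S0 seen earlier)
  step 2: S0  (read 0: S0→S0)
  step 3: S5  (read 1: S0→S5)
  step 4: S0  (read 1: S5→S0)
  step 5: S0  (read 0: S0→S0)
  step 6: S5  (read 1: S0→S5)
  step 7: S6  (read 0: S5→S6)

So i = 0, j = 1, giving x = w[0:0] = ε, y = w[0:1] = 0, z = w[1:7] = 011010.
Check: |xy| = 1 ≤ 7 and |y| = 1 ≥ 1. Reading y takes A from S0 back to S0, so every xyⁱz is accepted.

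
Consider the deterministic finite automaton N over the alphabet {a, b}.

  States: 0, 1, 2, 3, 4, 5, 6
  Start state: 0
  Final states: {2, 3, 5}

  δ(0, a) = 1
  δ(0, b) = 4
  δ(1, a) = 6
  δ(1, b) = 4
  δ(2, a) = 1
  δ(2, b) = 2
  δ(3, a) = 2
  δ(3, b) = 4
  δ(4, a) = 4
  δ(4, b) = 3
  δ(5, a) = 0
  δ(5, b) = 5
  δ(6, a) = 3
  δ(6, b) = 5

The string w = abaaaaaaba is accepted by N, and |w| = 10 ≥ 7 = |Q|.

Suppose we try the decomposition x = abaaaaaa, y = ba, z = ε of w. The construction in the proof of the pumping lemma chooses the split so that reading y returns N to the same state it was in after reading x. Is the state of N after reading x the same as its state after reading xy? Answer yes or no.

no

State sequence: 0 -a-> 1 -b-> 4 -a-> 4 -a-> 4 -a-> 4 -a-> 4 -a-> 4 -a-> 4 -b-> 3 -a-> 2

After x (step 8): 4. After xy (step 10): 2.
They differ (4 ≠ 2), so y is not a cycle from the state after x; this split is not the one the pumping-lemma construction produces, and pumping y need not keep the string in L(N).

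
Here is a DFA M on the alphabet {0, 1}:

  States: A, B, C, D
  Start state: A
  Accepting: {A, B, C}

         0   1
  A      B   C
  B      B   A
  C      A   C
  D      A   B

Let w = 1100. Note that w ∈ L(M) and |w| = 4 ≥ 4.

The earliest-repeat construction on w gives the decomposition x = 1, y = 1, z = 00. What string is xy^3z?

111100

xy^3z = 1·1·1·1·00 = 111100.
Reading y = 1 takes M from C back to C, so after x·y·y·y the machine is still in C, and z then leads to the accepting state B. Hence 111100 ∈ L(M).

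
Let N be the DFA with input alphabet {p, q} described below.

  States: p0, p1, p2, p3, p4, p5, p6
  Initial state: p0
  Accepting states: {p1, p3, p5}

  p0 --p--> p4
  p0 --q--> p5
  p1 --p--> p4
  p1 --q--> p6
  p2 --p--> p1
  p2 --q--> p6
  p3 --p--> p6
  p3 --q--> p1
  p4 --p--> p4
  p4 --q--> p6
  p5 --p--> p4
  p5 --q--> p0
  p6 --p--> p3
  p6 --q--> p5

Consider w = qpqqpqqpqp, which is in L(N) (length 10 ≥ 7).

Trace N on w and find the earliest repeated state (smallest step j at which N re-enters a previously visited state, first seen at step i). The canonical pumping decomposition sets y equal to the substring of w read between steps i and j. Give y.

State sequence: p0 -q-> p5 -p-> p4 -q-> p6 -q-> p5 -p-> p4 -q-> p6 -q-> p5 -p-> p4 -q-> p6 -p-> p3
First repeat at step 4: p5 was already visited.

So i = 1, j = 4, giving x = w[0:1] = q, y = w[1:4] = pqq, z = w[4:10] = pqqpqp.
Check: |xy| = 4 ≤ 7 and |y| = 3 ≥ 1. Reading y takes N from p5 back to p5, so every xyⁱz is accepted.
With |Q| = 7, pigeonhole forces a state repeat no later than step 7; the substring read between the first and second visits to that state can be pumped.

pqq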